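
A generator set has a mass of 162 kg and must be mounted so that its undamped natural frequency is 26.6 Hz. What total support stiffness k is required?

4530000 N/m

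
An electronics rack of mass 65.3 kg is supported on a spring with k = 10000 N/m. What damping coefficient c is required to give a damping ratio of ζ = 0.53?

c_c = 2√(k·m) = 2√(10000 × 65.3) = 1616 N·s/m.
c = ζ·c_c = 0.53 × 1616 = 856.6 N·s/m.

857 N·s/m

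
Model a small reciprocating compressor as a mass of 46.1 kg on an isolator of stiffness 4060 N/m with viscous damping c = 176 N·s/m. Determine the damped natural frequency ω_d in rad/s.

9.19 rad/s

ω_n = √(k/m) = √(4060/46.1) = 9.385 rad/s.
Critical damping c_c = 2√(k·m) = 2√(4060 × 46.1) = 865.3 N·s/m, so ζ = c/c_c = 176/865.3 = 0.2034.
ω_d = ω_n√(1 − ζ²) = 9.385 × √(1 − 0.0414) = 9.188 rad/s.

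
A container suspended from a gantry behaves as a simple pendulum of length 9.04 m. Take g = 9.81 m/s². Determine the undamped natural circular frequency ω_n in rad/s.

1.04 rad/s

For a simple pendulum ω_n = √(g/L) = √(9.81/9.04) = √1.085 = 1.042 rad/s.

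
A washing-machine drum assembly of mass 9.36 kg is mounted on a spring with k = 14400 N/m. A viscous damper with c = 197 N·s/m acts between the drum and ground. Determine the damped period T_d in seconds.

ω_n = √(k/m) = √(14400/9.36) = 39.22 rad/s.
Critical damping c_c = 2√(k·m) = 2√(14400 × 9.36) = 734.3 N·s/m, so ζ = c/c_c = 197/734.3 = 0.2683.
ω_d = ω_n√(1 − ζ²) = 39.22 × √(1 − 0.0720) = 37.79 rad/s.
T_d = 2π/ω_d = 0.1663 s.

0.166 s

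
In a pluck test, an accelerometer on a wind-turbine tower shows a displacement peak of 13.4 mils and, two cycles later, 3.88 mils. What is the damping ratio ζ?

0.0982

Logarithmic decrement δ = (1/n)·ln(x₀/x_n) = (1/2)·ln(13.4/3.88) = (1/2)·ln(3.454) = 0.6197.
ζ = δ/√(4π² + δ²) = 0.6197/√(39.48 + 0.384) = 0.6197/6.314 = 0.09815.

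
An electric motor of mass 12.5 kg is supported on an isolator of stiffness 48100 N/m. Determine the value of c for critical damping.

1550 N·s/m

c_c = 2√(k·m) = 2√(48100 × 12.5) = 2 × 775.4 = 1551 N·s/m.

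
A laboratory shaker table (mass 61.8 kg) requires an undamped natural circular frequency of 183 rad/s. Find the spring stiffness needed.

k = m·ω_n² = 61.8 × 183.0² = 61.8 × 33490 = 2070000 N/m.

2070000 N/m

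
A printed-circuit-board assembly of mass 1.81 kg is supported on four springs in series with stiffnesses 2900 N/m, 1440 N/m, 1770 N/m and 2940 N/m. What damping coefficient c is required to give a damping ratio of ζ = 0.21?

12.8 N·s/m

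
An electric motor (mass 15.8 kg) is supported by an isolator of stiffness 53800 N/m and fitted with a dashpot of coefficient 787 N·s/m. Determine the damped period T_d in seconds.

0.119 s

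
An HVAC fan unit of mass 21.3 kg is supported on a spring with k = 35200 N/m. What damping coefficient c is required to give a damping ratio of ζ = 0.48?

831 N·s/m

c_c = 2√(k·m) = 2√(35200 × 21.3) = 1732 N·s/m.
c = ζ·c_c = 0.48 × 1732 = 831.3 N·s/m.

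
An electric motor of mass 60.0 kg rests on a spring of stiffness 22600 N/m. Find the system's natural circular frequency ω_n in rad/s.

ω_n = √(k/m) = √(22600/60.0) = √376.7 = 19.41 rad/s.

19.4 rad/s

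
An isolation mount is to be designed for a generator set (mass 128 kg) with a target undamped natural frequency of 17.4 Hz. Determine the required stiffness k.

1530000 N/m

ω_n = 2πf_n = 2π × 17.4 = 109.3 rad/s.
k = m·ω_n² = 128 × 109.3² = 128 × 11950 = 1530000 N/m.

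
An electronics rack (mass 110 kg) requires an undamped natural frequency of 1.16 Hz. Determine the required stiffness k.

ω_n = 2πf_n = 2π × 1.16 = 7.288 rad/s.
k = m·ω_n² = 110 × 7.288² = 110 × 53.12 = 5843 N/m.

5840 N/m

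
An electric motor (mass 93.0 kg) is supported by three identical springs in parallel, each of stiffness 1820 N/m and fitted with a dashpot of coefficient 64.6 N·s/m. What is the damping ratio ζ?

0.0453

Parallel springs add: k_eq = 3 × 1820 = 5460 N/m.
ω_n = √(k_eq/m) = √(5460/93.0) = 7.662 rad/s.
Critical damping c_c = 2√(k_eq·m) = 2√(5460 × 93.0) = 1425 N·s/m, so ζ = c/c_c = 64.6/1425 = 0.04533.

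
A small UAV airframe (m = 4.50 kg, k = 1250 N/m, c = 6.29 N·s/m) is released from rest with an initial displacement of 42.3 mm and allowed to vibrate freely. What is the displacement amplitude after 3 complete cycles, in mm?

19.2 mm

ζ = c/(2√(km)) = 6.29/(2√(1250 × 4.50)) = 6.29/150.0 = 0.04193.
Logarithmic decrement δ = 2πζ/√(1 − ζ²) = 2π × 0.04193/√(1 − 0.00176) = 0.2637.
After n cycles, x_n/x₀ = e^(−nδ), so x_3 = 42.3 × e^(−3 × 0.2637) = 42.3 × 0.4533 = 19.18 mm.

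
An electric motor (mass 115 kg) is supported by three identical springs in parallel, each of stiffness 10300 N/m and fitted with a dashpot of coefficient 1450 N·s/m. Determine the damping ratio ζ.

0.385

Parallel springs add: k_eq = 3 × 10300 = 30900 N/m.
ω_n = √(k_eq/m) = √(30900/115) = 16.39 rad/s.
Critical damping c_c = 2√(k_eq·m) = 2√(30900 × 115) = 3770 N·s/m, so ζ = c/c_c = 1450/3770 = 0.3846.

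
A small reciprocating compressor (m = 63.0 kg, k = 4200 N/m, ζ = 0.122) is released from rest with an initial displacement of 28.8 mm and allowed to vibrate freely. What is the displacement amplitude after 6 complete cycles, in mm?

0.280 mm

Logarithmic decrement δ = 2πζ/√(1 − ζ²) = 2π × 0.1220/√(1 − 0.0149) = 0.7723.
After n cycles, x_n/x₀ = e^(−nδ), so x_6 = 28.8 × e^(−6 × 0.7723) = 28.8 × 0.009717 = 0.2798 mm.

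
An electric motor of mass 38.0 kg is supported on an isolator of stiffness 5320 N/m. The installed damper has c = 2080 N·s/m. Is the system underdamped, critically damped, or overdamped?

overdamped

c_c = 2√(k·m) = 899.2 N·s/m; ζ = c/c_c = 2080/899.2 = 2.31.
Since ζ > 1 the system is overdamped.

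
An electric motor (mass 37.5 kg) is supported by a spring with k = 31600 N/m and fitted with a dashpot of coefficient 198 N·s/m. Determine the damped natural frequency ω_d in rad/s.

ω_n = √(k/m) = √(31600/37.5) = 29.03 rad/s.
Critical damping c_c = 2√(k·m) = 2√(31600 × 37.5) = 2177 N·s/m, so ζ = c/c_c = 198/2177 = 0.09094.
ω_d = ω_n√(1 − ζ²) = 29.03 × √(1 − 0.00827) = 28.91 rad/s.

28.9 rad/s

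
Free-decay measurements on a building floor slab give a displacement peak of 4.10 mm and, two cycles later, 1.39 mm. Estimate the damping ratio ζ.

0.0858

Logarithmic decrement δ = (1/n)·ln(x₀/x_n) = (1/2)·ln(4.10/1.39) = (1/2)·ln(2.950) = 0.5408.
ζ = δ/√(4π² + δ²) = 0.5408/√(39.48 + 0.293) = 0.5408/6.306 = 0.08576.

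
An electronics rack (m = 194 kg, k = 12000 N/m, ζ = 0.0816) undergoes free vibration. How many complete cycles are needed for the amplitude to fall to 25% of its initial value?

Logarithmic decrement δ = 2πζ/√(1 − ζ²) = 2π × 0.08160/√(1 − 0.00666) = 0.5144.
x_n/x₀ = e^(−nδ) ≤ 0.25; take ln: n ≥ ln(1/0.25)/δ = 1.386/0.5144 = 2.695.
So 3 complete cycles are required.

3 cycles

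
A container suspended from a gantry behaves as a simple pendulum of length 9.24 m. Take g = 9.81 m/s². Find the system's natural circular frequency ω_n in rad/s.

1.03 rad/s

For a simple pendulum ω_n = √(g/L) = √(9.81/9.24) = √1.062 = 1.030 rad/s.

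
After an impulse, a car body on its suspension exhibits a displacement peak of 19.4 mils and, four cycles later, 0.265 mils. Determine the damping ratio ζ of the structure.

0.168

Logarithmic decrement δ = (1/n)·ln(x₀/x_n) = (1/4)·ln(19.4/0.265) = (1/4)·ln(73.21) = 1.073.
ζ = δ/√(4π² + δ²) = 1.073/√(39.48 + 1.15) = 1.073/6.374 = 0.1684.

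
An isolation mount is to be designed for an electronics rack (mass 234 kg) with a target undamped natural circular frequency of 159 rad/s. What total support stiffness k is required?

5920000 N/m

k = m·ω_n² = 234 × 159.0² = 234 × 25280 = 5916000 N/m.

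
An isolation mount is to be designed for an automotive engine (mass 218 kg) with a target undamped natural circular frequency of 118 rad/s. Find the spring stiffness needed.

3040000 N/m

k = m·ω_n² = 218 × 118.0² = 218 × 13920 = 3035000 N/m.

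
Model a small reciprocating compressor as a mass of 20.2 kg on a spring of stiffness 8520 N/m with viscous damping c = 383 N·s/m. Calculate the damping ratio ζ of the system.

ω_n = √(k/m) = √(8520/20.2) = 20.54 rad/s.
Critical damping c_c = 2√(k·m) = 2√(8520 × 20.2) = 829.7 N·s/m, so ζ = c/c_c = 383/829.7 = 0.4616.

0.462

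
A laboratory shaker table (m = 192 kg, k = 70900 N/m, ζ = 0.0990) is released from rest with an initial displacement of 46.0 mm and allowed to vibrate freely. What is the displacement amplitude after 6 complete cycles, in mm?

1.08 mm

Logarithmic decrement δ = 2πζ/√(1 − ζ²) = 2π × 0.09900/√(1 − 0.00980) = 0.6251.
After n cycles, x_n/x₀ = e^(−nδ), so x_6 = 46.0 × e^(−6 × 0.6251) = 46.0 × 0.02350 = 1.081 mm.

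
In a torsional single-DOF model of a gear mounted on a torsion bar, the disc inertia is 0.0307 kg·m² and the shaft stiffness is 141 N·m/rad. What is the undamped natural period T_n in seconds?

0.0927 s

ω_n = √(k_t/J) = √(141/0.0307) = √4593 = 67.77 rad/s.
T_n = 2π/ω_n = 6.283/67.77 = 0.09271 s.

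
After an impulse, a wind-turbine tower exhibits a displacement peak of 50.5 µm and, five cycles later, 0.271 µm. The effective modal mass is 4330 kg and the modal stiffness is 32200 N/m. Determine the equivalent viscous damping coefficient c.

3880 N·s/m

Logarithmic decrement δ = (1/n)·ln(x₀/x_n) = (1/5)·ln(50.5/0.271) = (1/5)·ln(186.3) = 1.046.
ζ = δ/√(4π² + δ²) = 1.046/√(39.48 + 1.09) = 1.046/6.370 = 0.1641.
c = ζ · 2√(km) = 0.1641 × 2√(32200 × 4330) = 0.1641 × 23620 = 3876 N·s/m.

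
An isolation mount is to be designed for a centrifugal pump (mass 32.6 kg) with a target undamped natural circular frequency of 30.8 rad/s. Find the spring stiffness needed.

30900 N/m

k = m·ω_n² = 32.6 × 30.80² = 32.6 × 948.6 = 30930 N/m.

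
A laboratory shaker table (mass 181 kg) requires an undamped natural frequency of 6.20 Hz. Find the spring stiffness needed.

ω_n = 2πf_n = 2π × 6.20 = 38.96 rad/s.
k = m·ω_n² = 181 × 38.96² = 181 × 1518 = 274700 N/m.

275000 N/m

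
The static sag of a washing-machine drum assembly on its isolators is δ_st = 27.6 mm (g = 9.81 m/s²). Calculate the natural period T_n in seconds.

ω_n = √(g/δ_st) = √(9.81/0.0276) = √355.4 = 18.85 rad/s.
T_n = 2π/ω_n = 6.283/18.85 = 0.3333 s.

0.333 s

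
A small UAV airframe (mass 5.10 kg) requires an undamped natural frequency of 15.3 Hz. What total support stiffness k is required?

ω_n = 2πf_n = 2π × 15.3 = 96.13 rad/s.
k = m·ω_n² = 5.10 × 96.13² = 5.10 × 9242 = 47130 N/m.

47100 N/m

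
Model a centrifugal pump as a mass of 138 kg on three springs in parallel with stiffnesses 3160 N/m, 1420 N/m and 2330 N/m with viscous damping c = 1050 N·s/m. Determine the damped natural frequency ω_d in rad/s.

5.97 rad/s

Parallel springs add: k_eq = 3160 + 1420 + 2330 = 6910 N/m.
ω_n = √(k_eq/m) = √(6910/138) = 7.076 rad/s.
Critical damping c_c = 2√(k_eq·m) = 2√(6910 × 138) = 1953 N·s/m, so ζ = c/c_c = 1050/1953 = 0.5376.
ω_d = ω_n√(1 − ζ²) = 7.076 × √(1 − 0.289) = 5.967 rad/s.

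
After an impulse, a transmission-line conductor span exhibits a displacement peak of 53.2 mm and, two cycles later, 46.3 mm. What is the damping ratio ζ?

Logarithmic decrement δ = (1/n)·ln(x₀/x_n) = (1/2)·ln(53.2/46.3) = (1/2)·ln(1.149) = 0.06946.
ζ = δ/√(4π² + δ²) = 0.06946/√(39.48 + 0.00482) = 0.06946/6.284 = 0.01105.

0.0111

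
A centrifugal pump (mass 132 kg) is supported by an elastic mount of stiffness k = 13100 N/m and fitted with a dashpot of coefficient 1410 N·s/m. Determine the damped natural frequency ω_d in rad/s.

8.41 rad/s

ω_n = √(k/m) = √(13100/132) = 9.962 rad/s.
Critical damping c_c = 2√(k·m) = 2√(13100 × 132) = 2630 N·s/m, so ζ = c/c_c = 1410/2630 = 0.5361.
ω_d = ω_n√(1 − ζ²) = 9.962 × √(1 − 0.287) = 8.409 rad/s.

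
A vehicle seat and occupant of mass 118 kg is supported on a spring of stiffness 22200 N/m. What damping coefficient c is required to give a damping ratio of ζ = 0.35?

c_c = 2√(k·m) = 2√(22200 × 118) = 3237 N·s/m.
c = ζ·c_c = 0.35 × 3237 = 1133 N·s/m.

1130 N·s/m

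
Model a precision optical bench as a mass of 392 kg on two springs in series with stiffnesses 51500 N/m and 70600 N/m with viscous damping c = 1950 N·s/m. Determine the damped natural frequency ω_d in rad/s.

Series springs: 1/k_eq = 1/51500 + 1/70600 = 3.358×10^-5, so k_eq = 29780 N/m.
ω_n = √(k_eq/m) = √(29780/392) = 8.716 rad/s.
Critical damping c_c = 2√(k_eq·m) = 2√(29780 × 392) = 6833 N·s/m, so ζ = c/c_c = 1950/6833 = 0.2854.
ω_d = ω_n√(1 − ζ²) = 8.716 × √(1 − 0.0814) = 8.353 rad/s.

8.35 rad/s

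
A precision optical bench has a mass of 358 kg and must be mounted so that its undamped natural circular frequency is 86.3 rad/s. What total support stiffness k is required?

k = m·ω_n² = 358 × 86.30² = 358 × 7448 = 2666000 N/m.

2670000 N/m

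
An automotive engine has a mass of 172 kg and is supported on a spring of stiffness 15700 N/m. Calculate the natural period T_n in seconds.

0.658 s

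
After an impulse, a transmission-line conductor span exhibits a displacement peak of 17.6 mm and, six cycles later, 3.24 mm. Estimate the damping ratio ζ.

0.0448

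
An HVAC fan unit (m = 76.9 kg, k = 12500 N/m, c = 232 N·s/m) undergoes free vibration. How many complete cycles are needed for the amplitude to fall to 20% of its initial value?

3 cycles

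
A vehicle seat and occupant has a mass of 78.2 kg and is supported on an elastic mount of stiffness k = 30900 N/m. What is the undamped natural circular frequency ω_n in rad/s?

19.9 rad/s

ω_n = √(k/m) = √(30900/78.2) = √395.1 = 19.88 rad/s.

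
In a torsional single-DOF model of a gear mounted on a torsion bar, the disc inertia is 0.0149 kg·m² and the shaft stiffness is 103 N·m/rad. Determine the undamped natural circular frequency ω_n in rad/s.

ω_n = √(k_t/J) = √(103/0.0149) = √6913 = 83.14 rad/s.

83.1 rad/s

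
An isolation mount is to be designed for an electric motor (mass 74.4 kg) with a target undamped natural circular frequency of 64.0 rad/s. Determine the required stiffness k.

305000 N/m

k = m·ω_n² = 74.4 × 64.00² = 74.4 × 4096 = 304700 N/m.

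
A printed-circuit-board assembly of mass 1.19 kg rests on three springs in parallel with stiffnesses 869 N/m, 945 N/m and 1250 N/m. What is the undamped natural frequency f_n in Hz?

Parallel springs add: k_eq = 869 + 945 + 1250 = 3064 N/m.
ω_n = √(k_eq/m) = √(3064/1.19) = √2575 = 50.74 rad/s.
f_n = ω_n/(2π) = 50.74/6.283 = 8.076 Hz.

8.08 Hz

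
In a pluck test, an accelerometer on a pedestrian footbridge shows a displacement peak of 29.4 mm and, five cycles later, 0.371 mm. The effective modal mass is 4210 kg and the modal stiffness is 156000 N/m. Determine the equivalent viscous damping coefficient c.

7070 N·s/m

Logarithmic decrement δ = (1/n)·ln(x₀/x_n) = (1/5)·ln(29.4/0.371) = (1/5)·ln(79.25) = 0.8745.
ζ = δ/√(4π² + δ²) = 0.8745/√(39.48 + 0.765) = 0.8745/6.344 = 0.1379.
c = ζ · 2√(km) = 0.1379 × 2√(156000 × 4210) = 0.1379 × 51250 = 7066 N·s/m.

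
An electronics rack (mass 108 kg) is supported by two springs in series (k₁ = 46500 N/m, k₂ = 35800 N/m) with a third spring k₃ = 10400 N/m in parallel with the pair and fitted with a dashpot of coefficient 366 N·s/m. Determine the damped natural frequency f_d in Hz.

2.67 Hz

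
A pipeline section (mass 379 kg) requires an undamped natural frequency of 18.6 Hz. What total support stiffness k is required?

5180000 N/m

ω_n = 2πf_n = 2π × 18.6 = 116.9 rad/s.
k = m·ω_n² = 379 × 116.9² = 379 × 13660 = 5176000 N/m.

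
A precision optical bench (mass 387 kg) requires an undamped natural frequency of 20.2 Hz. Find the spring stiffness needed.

ω_n = 2πf_n = 2π × 20.2 = 126.9 rad/s.
k = m·ω_n² = 387 × 126.9² = 387 × 16110 = 6234000 N/m.

6230000 N/m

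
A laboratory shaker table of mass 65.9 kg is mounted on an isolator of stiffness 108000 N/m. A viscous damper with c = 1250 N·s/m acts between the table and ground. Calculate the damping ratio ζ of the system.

0.234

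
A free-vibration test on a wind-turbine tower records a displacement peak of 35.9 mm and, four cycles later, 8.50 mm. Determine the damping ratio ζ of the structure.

Logarithmic decrement δ = (1/n)·ln(x₀/x_n) = (1/4)·ln(35.9/8.50) = (1/4)·ln(4.224) = 0.3602.
ζ = δ/√(4π² + δ²) = 0.3602/√(39.48 + 0.130) = 0.3602/6.293 = 0.05723.

0.0572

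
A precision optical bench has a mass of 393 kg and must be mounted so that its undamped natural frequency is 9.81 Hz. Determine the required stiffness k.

1490000 N/m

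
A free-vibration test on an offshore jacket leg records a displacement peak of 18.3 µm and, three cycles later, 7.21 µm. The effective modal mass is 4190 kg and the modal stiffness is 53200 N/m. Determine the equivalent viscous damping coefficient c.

1470 N·s/m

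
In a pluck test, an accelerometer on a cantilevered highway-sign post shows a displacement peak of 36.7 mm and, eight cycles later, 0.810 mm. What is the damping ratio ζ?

0.0756

Logarithmic decrement δ = (1/n)·ln(x₀/x_n) = (1/8)·ln(36.7/0.810) = (1/8)·ln(45.31) = 0.4767.
ζ = δ/√(4π² + δ²) = 0.4767/√(39.48 + 0.227) = 0.4767/6.301 = 0.07565.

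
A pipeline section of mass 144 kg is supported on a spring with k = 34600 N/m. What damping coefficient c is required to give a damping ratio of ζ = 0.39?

1740 N·s/m

c_c = 2√(k·m) = 2√(34600 × 144) = 4464 N·s/m.
c = ζ·c_c = 0.39 × 4464 = 1741 N·s/m.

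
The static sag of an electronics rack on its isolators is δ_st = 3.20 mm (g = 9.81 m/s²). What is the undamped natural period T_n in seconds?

0.113 s

ω_n = √(g/δ_st) = √(9.81/0.00320) = √3066 = 55.37 rad/s.
T_n = 2π/ω_n = 6.283/55.37 = 0.1135 s.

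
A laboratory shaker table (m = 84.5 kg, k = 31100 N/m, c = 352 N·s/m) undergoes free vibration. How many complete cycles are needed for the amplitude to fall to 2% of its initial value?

ζ = c/(2√(km)) = 352/(2√(31100 × 84.5)) = 352/3242 = 0.1086.
Logarithmic decrement δ = 2πζ/√(1 − ζ²) = 2π × 0.1086/√(1 − 0.0118) = 0.6862.
x_n/x₀ = e^(−nδ) ≤ 0.02; take ln: n ≥ ln(1/0.02)/δ = 3.912/0.6862 = 5.701.
So 6 complete cycles are required.

6 cycles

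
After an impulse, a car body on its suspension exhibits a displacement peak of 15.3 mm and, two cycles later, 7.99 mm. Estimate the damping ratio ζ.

0.0516

Logarithmic decrement δ = (1/n)·ln(x₀/x_n) = (1/2)·ln(15.3/7.99) = (1/2)·ln(1.915) = 0.3248.
ζ = δ/√(4π² + δ²) = 0.3248/√(39.48 + 0.106) = 0.3248/6.292 = 0.05163.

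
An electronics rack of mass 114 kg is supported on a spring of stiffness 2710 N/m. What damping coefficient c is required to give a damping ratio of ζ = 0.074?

82.3 N·s/m

c_c = 2√(k·m) = 2√(2710 × 114) = 1112 N·s/m.
c = ζ·c_c = 0.074 × 1112 = 82.26 N·s/m.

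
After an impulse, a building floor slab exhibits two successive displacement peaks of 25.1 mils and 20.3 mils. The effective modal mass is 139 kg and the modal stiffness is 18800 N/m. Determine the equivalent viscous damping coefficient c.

Logarithmic decrement δ = (1/n)·ln(x₀/x_n) = (1/1)·ln(25.1/20.3) = (1/1)·ln(1.236) = 0.2122.
ζ = δ/√(4π² + δ²) = 0.2122/√(39.48 + 0.0450) = 0.2122/6.287 = 0.03376.
c = ζ · 2√(km) = 0.03376 × 2√(18800 × 139) = 0.03376 × 3233 = 109.2 N·s/m.

109 N·s/m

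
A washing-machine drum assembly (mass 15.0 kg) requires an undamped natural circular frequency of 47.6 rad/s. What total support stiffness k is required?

k = m·ω_n² = 15.0 × 47.60² = 15.0 × 2266 = 33990 N/m.

34000 N/m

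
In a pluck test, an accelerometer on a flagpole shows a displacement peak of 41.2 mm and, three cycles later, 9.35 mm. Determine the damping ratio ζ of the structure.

0.0784

Logarithmic decrement δ = (1/n)·ln(x₀/x_n) = (1/3)·ln(41.2/9.35) = (1/3)·ln(4.406) = 0.4944.
ζ = δ/√(4π² + δ²) = 0.4944/√(39.48 + 0.244) = 0.4944/6.303 = 0.07844.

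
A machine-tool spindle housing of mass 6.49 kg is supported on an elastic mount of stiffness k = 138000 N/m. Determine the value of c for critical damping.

1890 N·s/m

c_c = 2√(k·m) = 2√(138000 × 6.49) = 2 × 946.4 = 1893 N·s/m.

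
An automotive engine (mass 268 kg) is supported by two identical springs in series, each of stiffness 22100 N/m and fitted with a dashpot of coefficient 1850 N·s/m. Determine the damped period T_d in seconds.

1.16 s

Series springs: 1/k_eq = 2/22100, so k_eq = 22100/2 = 11050 N/m.
ω_n = √(k_eq/m) = √(11050/268) = 6.421 rad/s.
Critical damping c_c = 2√(k_eq·m) = 2√(11050 × 268) = 3442 N·s/m, so ζ = c/c_c = 1850/3442 = 0.5375.
ω_d = ω_n√(1 − ζ²) = 6.421 × √(1 − 0.289) = 5.415 rad/s.
T_d = 2π/ω_d = 1.160 s.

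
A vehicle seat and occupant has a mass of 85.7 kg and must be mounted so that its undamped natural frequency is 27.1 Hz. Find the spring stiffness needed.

ω_n = 2πf_n = 2π × 27.1 = 170.3 rad/s.
k = m·ω_n² = 85.7 × 170.3² = 85.7 × 28990 = 2485000 N/m.

2480000 N/m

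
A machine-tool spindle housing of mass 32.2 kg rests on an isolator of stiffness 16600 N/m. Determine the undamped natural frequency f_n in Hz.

ω_n = √(k/m) = √(16600/32.2) = √515.5 = 22.71 rad/s.
f_n = ω_n/(2π) = 22.71/6.283 = 3.614 Hz.

3.61 Hz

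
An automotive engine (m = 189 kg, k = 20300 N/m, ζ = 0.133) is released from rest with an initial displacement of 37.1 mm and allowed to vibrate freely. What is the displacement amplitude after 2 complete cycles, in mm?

6.87 mm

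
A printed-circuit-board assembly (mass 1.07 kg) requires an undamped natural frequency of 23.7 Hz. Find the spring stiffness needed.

23700 N/m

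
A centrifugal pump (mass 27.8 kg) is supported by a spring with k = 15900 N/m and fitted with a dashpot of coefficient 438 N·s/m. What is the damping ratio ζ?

0.329

ω_n = √(k/m) = √(15900/27.8) = 23.92 rad/s.
Critical damping c_c = 2√(k·m) = 2√(15900 × 27.8) = 1330 N·s/m, so ζ = c/c_c = 438/1330 = 0.3294.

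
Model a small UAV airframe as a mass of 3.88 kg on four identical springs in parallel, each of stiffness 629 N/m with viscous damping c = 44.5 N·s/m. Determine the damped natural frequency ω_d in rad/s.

24.8 rad/s

Parallel springs add: k_eq = 4 × 629 = 2516 N/m.
ω_n = √(k_eq/m) = √(2516/3.88) = 25.46 rad/s.
Critical damping c_c = 2√(k_eq·m) = 2√(2516 × 3.88) = 197.6 N·s/m, so ζ = c/c_c = 44.5/197.6 = 0.2252.
ω_d = ω_n√(1 − ζ²) = 25.46 × √(1 − 0.0507) = 24.81 rad/s.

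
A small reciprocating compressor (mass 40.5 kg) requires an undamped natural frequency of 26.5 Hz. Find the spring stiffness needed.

1120000 N/m

ω_n = 2πf_n = 2π × 26.5 = 166.5 rad/s.
k = m·ω_n² = 40.5 × 166.5² = 40.5 × 27720 = 1123000 N/m.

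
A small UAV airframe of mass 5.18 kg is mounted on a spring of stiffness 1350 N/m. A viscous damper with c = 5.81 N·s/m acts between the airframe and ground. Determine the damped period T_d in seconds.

ω_n = √(k/m) = √(1350/5.18) = 16.14 rad/s.
Critical damping c_c = 2√(k·m) = 2√(1350 × 5.18) = 167.2 N·s/m, so ζ = c/c_c = 5.81/167.2 = 0.03474.
ω_d = ω_n√(1 − ζ²) = 16.14 × √(1 − 0.00121) = 16.13 rad/s.
T_d = 2π/ω_d = 0.3894 s.

0.389 s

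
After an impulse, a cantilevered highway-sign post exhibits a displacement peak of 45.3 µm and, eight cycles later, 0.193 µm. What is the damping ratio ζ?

Logarithmic decrement δ = (1/n)·ln(x₀/x_n) = (1/8)·ln(45.3/0.193) = (1/8)·ln(234.7) = 0.6823.
ζ = δ/√(4π² + δ²) = 0.6823/√(39.48 + 0.466) = 0.6823/6.320 = 0.1080.

0.108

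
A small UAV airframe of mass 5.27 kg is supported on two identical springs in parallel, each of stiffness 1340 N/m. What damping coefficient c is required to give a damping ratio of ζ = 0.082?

Parallel springs add: k_eq = 2 × 1340 = 2680 N/m.
c_c = 2√(k_eq·m) = 2√(2680 × 5.27) = 237.7 N·s/m.
c = ζ·c_c = 0.082 × 237.7 = 19.49 N·s/m.

19.5 N·s/m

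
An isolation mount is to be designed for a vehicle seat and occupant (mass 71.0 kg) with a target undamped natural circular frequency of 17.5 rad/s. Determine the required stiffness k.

21700 N/m

k = m·ω_n² = 71.0 × 17.50² = 71.0 × 306.2 = 21740 N/m.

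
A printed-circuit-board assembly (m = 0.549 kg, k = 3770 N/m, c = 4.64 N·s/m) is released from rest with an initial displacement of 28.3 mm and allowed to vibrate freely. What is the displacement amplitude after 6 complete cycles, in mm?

ζ = c/(2√(km)) = 4.64/(2√(3770 × 0.549)) = 4.64/90.99 = 0.05100.
Logarithmic decrement δ = 2πζ/√(1 − ζ²) = 2π × 0.05100/√(1 − 0.00260) = 0.3208.
After n cycles, x_n/x₀ = e^(−nδ), so x_6 = 28.3 × e^(−6 × 0.3208) = 28.3 × 0.1459 = 4.128 mm.

4.13 mm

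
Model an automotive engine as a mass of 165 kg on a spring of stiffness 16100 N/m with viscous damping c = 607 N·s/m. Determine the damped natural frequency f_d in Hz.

ω_n = √(k/m) = √(16100/165) = 9.878 rad/s.
Critical damping c_c = 2√(k·m) = 2√(16100 × 165) = 3260 N·s/m, so ζ = c/c_c = 607/3260 = 0.1862.
ω_d = ω_n√(1 − ζ²) = 9.878 × √(1 − 0.0347) = 9.705 rad/s.
f_d = ω_d/(2π) = 1.545 Hz.

1.54 Hz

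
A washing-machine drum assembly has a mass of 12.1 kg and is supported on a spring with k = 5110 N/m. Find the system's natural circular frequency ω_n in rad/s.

ω_n = √(k/m) = √(5110/12.1) = √422.3 = 20.55 rad/s.

20.6 rad/s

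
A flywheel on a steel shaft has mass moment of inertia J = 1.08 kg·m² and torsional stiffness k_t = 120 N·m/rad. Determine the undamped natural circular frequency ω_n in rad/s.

ω_n = √(k_t/J) = √(120/1.08) = √111.1 = 10.54 rad/s.

10.5 rad/s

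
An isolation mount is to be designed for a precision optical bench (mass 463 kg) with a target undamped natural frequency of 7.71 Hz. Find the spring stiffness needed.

1090000 N/m

ω_n = 2πf_n = 2π × 7.71 = 48.44 rad/s.
k = m·ω_n² = 463 × 48.44² = 463 × 2347 = 1087000 N/m.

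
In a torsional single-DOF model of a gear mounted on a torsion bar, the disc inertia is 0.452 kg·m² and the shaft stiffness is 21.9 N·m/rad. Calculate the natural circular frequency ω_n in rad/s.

6.96 rad/s

ω_n = √(k_t/J) = √(21.9/0.452) = √48.45 = 6.961 rad/s.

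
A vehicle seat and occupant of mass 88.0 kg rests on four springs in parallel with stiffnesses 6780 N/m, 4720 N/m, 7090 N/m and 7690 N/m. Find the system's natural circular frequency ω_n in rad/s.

Parallel springs add: k_eq = 6780 + 4720 + 7090 + 7690 = 26280 N/m.
ω_n = √(k_eq/m) = √(26280/88.0) = √298.6 = 17.28 rad/s.

17.3 rad/s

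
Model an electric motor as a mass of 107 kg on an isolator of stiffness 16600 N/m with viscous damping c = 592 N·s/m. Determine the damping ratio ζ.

0.222

ω_n = √(k/m) = √(16600/107) = 12.46 rad/s.
Critical damping c_c = 2√(k·m) = 2√(16600 × 107) = 2665 N·s/m, so ζ = c/c_c = 592/2665 = 0.2221.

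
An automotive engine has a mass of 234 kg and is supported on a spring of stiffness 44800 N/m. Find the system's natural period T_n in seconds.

0.454 s

ω_n = √(k/m) = √(44800/234) = √191.5 = 13.84 rad/s.
T_n = 2π/ω_n = 6.283/13.84 = 0.4541 s.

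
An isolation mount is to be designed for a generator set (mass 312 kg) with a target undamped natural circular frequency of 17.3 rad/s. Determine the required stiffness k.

93400 N/m

k = m·ω_n² = 312 × 17.30² = 312 × 299.3 = 93380 N/m.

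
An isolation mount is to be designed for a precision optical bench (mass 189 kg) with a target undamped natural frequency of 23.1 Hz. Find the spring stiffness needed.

ω_n = 2πf_n = 2π × 23.1 = 145.1 rad/s.
k = m·ω_n² = 189 × 145.1² = 189 × 21070 = 3981000 N/m.

3980000 N/m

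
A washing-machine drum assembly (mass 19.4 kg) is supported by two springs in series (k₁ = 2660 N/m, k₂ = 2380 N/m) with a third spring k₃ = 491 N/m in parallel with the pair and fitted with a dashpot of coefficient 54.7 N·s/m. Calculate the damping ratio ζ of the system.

Series pair: k_s = k₁k₂/(k₁+k₂) = (2660)(2380)/(2660 + 2380) = 1256 N/m. In parallel with k₃: k_eq = 1256 + 491 = 1747 N/m.
ω_n = √(k_eq/m) = √(1747/19.4) = 9.490 rad/s.
Critical damping c_c = 2√(k_eq·m) = 2√(1747 × 19.4) = 368.2 N·s/m, so ζ = c/c_c = 54.7/368.2 = 0.1486.

0.149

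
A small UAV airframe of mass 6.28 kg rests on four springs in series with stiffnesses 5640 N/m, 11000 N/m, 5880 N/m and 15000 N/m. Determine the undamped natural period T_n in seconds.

0.354 s

Series springs: 1/k_eq = 1/5640 + 1/11000 + 1/5880 + 1/15000 = 0.0005049, so k_eq = 1980 N/m.
ω_n = √(k_eq/m) = √(1980/6.28) = √315.4 = 17.76 rad/s.
T_n = 2π/ω_n = 6.283/17.76 = 0.3538 s.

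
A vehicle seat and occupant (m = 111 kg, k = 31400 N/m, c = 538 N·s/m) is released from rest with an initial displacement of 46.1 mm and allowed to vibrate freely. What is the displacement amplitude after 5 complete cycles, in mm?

0.475 mm

ζ = c/(2√(km)) = 538/(2√(31400 × 111)) = 538/3734 = 0.1441.
Logarithmic decrement δ = 2πζ/√(1 − ζ²) = 2π × 0.1441/√(1 − 0.0208) = 0.9149.
After n cycles, x_n/x₀ = e^(−nδ), so x_5 = 46.1 × e^(−5 × 0.9149) = 46.1 × 0.01031 = 0.4754 mm.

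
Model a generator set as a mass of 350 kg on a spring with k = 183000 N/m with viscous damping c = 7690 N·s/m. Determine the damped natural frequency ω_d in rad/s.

20.1 rad/s

ω_n = √(k/m) = √(183000/350) = 22.87 rad/s.
Critical damping c_c = 2√(k·m) = 2√(183000 × 350) = 16010 N·s/m, so ζ = c/c_c = 7690/16010 = 0.4804.
ω_d = ω_n√(1 − ζ²) = 22.87 × √(1 − 0.231) = 20.05 rad/s.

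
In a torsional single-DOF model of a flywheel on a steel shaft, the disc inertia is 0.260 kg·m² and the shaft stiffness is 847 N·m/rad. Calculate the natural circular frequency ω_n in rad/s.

ω_n = √(k_t/J) = √(847/0.260) = √3258 = 57.08 rad/s.

57.1 rad/s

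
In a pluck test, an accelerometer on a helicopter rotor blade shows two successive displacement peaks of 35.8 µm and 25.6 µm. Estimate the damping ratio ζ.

Logarithmic decrement δ = (1/n)·ln(x₀/x_n) = (1/1)·ln(35.8/25.6) = (1/1)·ln(1.398) = 0.3354.
ζ = δ/√(4π² + δ²) = 0.3354/√(39.48 + 0.112) = 0.3354/6.292 = 0.05330.

0.0533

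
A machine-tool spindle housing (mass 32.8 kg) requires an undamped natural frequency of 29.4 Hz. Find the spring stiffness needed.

ω_n = 2πf_n = 2π × 29.4 = 184.7 rad/s.
k = m·ω_n² = 32.8 × 184.7² = 32.8 × 34120 = 1119000 N/m.

1120000 N/m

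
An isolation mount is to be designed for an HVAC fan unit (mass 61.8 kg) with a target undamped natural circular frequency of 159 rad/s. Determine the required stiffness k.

1560000 N/m

k = m·ω_n² = 61.8 × 159.0² = 61.8 × 25280 = 1562000 N/m.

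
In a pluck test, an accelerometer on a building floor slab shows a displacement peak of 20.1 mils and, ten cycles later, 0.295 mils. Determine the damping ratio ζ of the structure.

Logarithmic decrement δ = (1/n)·ln(x₀/x_n) = (1/10)·ln(20.1/0.295) = (1/10)·ln(68.14) = 0.4221.
ζ = δ/√(4π² + δ²) = 0.4221/√(39.48 + 0.178) = 0.4221/6.297 = 0.06704.

0.0670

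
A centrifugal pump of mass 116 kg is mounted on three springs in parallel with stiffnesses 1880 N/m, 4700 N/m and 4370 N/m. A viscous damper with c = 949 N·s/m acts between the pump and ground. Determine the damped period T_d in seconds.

Parallel springs add: k_eq = 1880 + 4700 + 4370 = 10950 N/m.
ω_n = √(k_eq/m) = √(10950/116) = 9.716 rad/s.
Critical damping c_c = 2√(k_eq·m) = 2√(10950 × 116) = 2254 N·s/m, so ζ = c/c_c = 949/2254 = 0.4210.
ω_d = ω_n√(1 − ζ²) = 9.716 × √(1 − 0.177) = 8.813 rad/s.
T_d = 2π/ω_d = 0.7130 s.

0.713 s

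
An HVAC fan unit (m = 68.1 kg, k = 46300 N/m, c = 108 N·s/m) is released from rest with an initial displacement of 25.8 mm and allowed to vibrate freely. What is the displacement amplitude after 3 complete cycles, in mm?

14.5 mm

ζ = c/(2√(km)) = 108/(2√(46300 × 68.1)) = 108/3551 = 0.03041.
Logarithmic decrement δ = 2πζ/√(1 − ζ²) = 2π × 0.03041/√(1 − 0.000925) = 0.1912.
After n cycles, x_n/x₀ = e^(−nδ), so x_3 = 25.8 × e^(−3 × 0.1912) = 25.8 × 0.5636 = 14.54 mm.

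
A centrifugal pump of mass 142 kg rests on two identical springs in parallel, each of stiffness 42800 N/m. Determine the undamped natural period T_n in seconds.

0.256 s

Parallel springs add: k_eq = 2 × 42800 = 85600 N/m.
ω_n = √(k_eq/m) = √(85600/142) = √602.8 = 24.55 rad/s.
T_n = 2π/ω_n = 6.283/24.55 = 0.2559 s.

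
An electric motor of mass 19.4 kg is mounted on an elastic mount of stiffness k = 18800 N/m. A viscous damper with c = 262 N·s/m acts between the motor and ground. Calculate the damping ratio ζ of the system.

0.217

ω_n = √(k/m) = √(18800/19.4) = 31.13 rad/s.
Critical damping c_c = 2√(k·m) = 2√(18800 × 19.4) = 1208 N·s/m, so ζ = c/c_c = 262/1208 = 0.2169.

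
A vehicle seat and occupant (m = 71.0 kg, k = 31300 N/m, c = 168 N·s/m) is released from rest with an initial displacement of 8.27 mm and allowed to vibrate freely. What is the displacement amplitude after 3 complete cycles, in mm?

2.85 mm

ζ = c/(2√(km)) = 168/(2√(31300 × 71.0)) = 168/2981 = 0.05635.
Logarithmic decrement δ = 2πζ/√(1 − ζ²) = 2π × 0.05635/√(1 − 0.00318) = 0.3546.
After n cycles, x_n/x₀ = e^(−nδ), so x_3 = 8.27 × e^(−3 × 0.3546) = 8.27 × 0.3451 = 2.854 mm.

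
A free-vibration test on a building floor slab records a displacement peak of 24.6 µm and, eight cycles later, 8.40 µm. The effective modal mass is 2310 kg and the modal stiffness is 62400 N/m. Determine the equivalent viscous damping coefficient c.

Logarithmic decrement δ = (1/n)·ln(x₀/x_n) = (1/8)·ln(24.6/8.40) = (1/8)·ln(2.929) = 0.1343.
ζ = δ/√(4π² + δ²) = 0.1343/√(39.48 + 0.0180) = 0.1343/6.285 = 0.02137.
c = ζ · 2√(km) = 0.02137 × 2√(62400 × 2310) = 0.02137 × 24010 = 513.2 N·s/m.

513 N·s/m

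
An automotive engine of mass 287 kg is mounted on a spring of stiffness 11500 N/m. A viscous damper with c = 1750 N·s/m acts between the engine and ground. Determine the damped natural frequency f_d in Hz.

ω_n = √(k/m) = √(11500/287) = 6.330 rad/s.
Critical damping c_c = 2√(k·m) = 2√(11500 × 287) = 3633 N·s/m, so ζ = c/c_c = 1750/3633 = 0.4816.
ω_d = ω_n√(1 − ζ²) = 6.330 × √(1 − 0.232) = 5.547 rad/s.
f_d = ω_d/(2π) = 0.8829 Hz.

0.883 Hz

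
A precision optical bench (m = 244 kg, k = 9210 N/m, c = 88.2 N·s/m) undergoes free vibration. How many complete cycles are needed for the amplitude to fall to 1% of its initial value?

25 cycles

ζ = c/(2√(km)) = 88.2/(2√(9210 × 244)) = 88.2/2998 = 0.02942.
Logarithmic decrement δ = 2πζ/√(1 − ζ²) = 2π × 0.02942/√(1 − 0.000865) = 0.1849.
x_n/x₀ = e^(−nδ) ≤ 0.01; take ln: n ≥ ln(1/0.01)/δ = 4.605/0.1849 = 24.90.
So 25 complete cycles are required.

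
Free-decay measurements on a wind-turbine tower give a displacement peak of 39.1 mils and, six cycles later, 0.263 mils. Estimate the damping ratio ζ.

Logarithmic decrement δ = (1/n)·ln(x₀/x_n) = (1/6)·ln(39.1/0.263) = (1/6)·ln(148.7) = 0.8336.
ζ = δ/√(4π² + δ²) = 0.8336/√(39.48 + 0.695) = 0.8336/6.338 = 0.1315.

0.132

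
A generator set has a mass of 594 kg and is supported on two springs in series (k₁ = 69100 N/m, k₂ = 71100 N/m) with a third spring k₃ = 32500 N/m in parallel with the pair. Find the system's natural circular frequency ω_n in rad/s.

Series pair: k_s = k₁k₂/(k₁+k₂) = (69100)(71100)/(69100 + 71100) = 35040 N/m. In parallel with k₃: k_eq = 35040 + 32500 = 67540 N/m.
ω_n = √(k_eq/m) = √(67540/594) = √113.7 = 10.66 rad/s.

10.7 rad/s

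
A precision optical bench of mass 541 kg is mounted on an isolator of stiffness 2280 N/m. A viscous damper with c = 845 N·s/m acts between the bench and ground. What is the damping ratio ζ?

ω_n = √(k/m) = √(2280/541) = 2.053 rad/s.
Critical damping c_c = 2√(k·m) = 2√(2280 × 541) = 2221 N·s/m, so ζ = c/c_c = 845/2221 = 0.3804.

0.380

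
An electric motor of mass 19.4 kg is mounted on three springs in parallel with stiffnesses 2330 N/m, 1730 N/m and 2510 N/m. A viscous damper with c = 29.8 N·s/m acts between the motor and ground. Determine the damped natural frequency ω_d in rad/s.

Parallel springs add: k_eq = 2330 + 1730 + 2510 = 6570 N/m.
ω_n = √(k_eq/m) = √(6570/19.4) = 18.40 rad/s.
Critical damping c_c = 2√(k_eq·m) = 2√(6570 × 19.4) = 714.0 N·s/m, so ζ = c/c_c = 29.8/714.0 = 0.04174.
ω_d = ω_n√(1 − ζ²) = 18.40 × √(1 − 0.00174) = 18.39 rad/s.

18.4 rad/s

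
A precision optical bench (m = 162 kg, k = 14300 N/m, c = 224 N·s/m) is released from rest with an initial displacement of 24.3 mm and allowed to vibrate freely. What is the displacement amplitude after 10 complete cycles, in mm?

ζ = c/(2√(km)) = 224/(2√(14300 × 162)) = 224/3044 = 0.07359.
Logarithmic decrement δ = 2πζ/√(1 − ζ²) = 2π × 0.07359/√(1 − 0.00541) = 0.4636.
After n cycles, x_n/x₀ = e^(−nδ), so x_10 = 24.3 × e^(−10 × 0.4636) = 24.3 × 0.009696 = 0.2356 mm.

0.236 mm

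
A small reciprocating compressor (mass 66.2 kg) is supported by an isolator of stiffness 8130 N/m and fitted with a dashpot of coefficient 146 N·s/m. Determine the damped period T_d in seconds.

0.570 s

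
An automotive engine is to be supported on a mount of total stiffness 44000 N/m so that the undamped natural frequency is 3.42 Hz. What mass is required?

95.3 kg

ω_n = 2πf_n = 2π × 3.42 = 21.49 rad/s.
m = k/ω_n² = 44000/21.49² = 44000/461.8 = 95.29 kg.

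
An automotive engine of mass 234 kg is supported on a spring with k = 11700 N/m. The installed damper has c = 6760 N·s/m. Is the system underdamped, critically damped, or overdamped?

overdamped

c_c = 2√(k·m) = 3309 N·s/m; ζ = c/c_c = 6760/3309 = 2.04.
Since ζ > 1 the system is overdamped.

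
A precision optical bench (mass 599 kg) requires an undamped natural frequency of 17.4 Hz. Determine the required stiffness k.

ω_n = 2πf_n = 2π × 17.4 = 109.3 rad/s.
k = m·ω_n² = 599 × 109.3² = 599 × 11950 = 7160000 N/m.

7160000 N/m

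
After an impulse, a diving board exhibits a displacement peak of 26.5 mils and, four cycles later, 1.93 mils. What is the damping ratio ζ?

0.104

Logarithmic decrement δ = (1/n)·ln(x₀/x_n) = (1/4)·ln(26.5/1.93) = (1/4)·ln(13.73) = 0.6549.
ζ = δ/√(4π² + δ²) = 0.6549/√(39.48 + 0.429) = 0.6549/6.317 = 0.1037.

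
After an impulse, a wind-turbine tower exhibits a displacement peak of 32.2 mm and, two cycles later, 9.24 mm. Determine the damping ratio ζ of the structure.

Logarithmic decrement δ = (1/n)·ln(x₀/x_n) = (1/2)·ln(32.2/9.24) = (1/2)·ln(3.485) = 0.6242.
ζ = δ/√(4π² + δ²) = 0.6242/√(39.48 + 0.390) = 0.6242/6.314 = 0.09886.

0.0989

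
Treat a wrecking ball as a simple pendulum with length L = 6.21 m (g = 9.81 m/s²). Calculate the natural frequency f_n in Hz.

0.200 Hz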